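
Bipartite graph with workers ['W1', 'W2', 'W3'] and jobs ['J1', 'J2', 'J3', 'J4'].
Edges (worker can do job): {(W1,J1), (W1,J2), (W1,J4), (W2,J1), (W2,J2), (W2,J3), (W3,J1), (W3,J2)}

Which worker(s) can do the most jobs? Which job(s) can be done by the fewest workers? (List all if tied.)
Most versatile: W1, W2 (3 jobs); Least covered: J3, J4 (1 workers)

Worker degrees (jobs they can do): W1:3, W2:3, W3:2
Job degrees (workers who can do it): J1:3, J2:3, J3:1, J4:1

Maximum worker degree is 3, achieved by: W1, W2
Minimum job degree is 1, achieved by: J3, J4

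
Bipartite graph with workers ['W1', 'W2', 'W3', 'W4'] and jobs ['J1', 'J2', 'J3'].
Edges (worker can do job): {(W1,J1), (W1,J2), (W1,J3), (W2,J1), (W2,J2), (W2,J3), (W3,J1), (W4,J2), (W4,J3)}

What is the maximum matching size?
Maximum matching size = 3

Maximum matching: {(W1,J2), (W3,J1), (W4,J3)}
Size: 3

This assigns 3 workers to 3 distinct jobs.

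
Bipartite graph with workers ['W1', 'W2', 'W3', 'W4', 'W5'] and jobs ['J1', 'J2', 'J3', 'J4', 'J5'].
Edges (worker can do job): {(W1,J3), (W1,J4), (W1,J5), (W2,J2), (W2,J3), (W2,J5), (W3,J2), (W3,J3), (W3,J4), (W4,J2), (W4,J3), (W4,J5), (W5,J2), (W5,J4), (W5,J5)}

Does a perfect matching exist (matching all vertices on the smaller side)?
No, maximum matching has size 4 < 5

Maximum matching has size 4, need 5 for perfect matching.
Unmatched workers: ['W2']
Unmatched jobs: ['J1']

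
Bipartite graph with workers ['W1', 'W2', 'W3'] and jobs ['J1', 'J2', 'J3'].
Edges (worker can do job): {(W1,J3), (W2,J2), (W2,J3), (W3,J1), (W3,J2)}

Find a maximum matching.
Matching: {(W1,J3), (W2,J2), (W3,J1)}

Maximum matching (size 3):
  W1 → J3
  W2 → J2
  W3 → J1

Each worker is assigned to at most one job, and each job to at most one worker.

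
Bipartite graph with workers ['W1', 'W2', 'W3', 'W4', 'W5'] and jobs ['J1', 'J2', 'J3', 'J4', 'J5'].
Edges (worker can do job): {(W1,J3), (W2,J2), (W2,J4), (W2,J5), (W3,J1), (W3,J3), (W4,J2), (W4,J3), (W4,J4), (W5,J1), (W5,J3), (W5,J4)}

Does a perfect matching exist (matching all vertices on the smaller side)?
Yes, perfect matching exists (size 5)

Perfect matching: {(W1,J3), (W2,J5), (W3,J1), (W4,J2), (W5,J4)}
All 5 vertices on the smaller side are matched.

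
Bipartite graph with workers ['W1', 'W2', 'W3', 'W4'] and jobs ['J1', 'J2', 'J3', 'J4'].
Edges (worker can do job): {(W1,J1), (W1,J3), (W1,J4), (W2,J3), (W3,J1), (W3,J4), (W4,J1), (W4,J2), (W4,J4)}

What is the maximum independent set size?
Maximum independent set = 4

By König's theorem:
- Min vertex cover = Max matching = 4
- Max independent set = Total vertices - Min vertex cover
- Max independent set = 8 - 4 = 4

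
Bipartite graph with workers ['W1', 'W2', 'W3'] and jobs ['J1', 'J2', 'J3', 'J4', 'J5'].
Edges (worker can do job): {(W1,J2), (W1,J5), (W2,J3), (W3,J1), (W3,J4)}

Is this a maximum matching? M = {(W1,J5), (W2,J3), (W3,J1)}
Yes, size 3 is maximum

Proposed matching has size 3.
Maximum matching size for this graph: 3.

This is a maximum matching.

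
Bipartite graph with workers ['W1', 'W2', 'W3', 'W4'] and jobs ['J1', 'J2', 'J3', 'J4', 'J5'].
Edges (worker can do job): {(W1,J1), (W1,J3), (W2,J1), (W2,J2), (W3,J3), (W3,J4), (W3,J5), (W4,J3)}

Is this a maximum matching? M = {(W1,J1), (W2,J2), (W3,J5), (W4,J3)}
Yes, size 4 is maximum

Proposed matching has size 4.
Maximum matching size for this graph: 4.

This is a maximum matching.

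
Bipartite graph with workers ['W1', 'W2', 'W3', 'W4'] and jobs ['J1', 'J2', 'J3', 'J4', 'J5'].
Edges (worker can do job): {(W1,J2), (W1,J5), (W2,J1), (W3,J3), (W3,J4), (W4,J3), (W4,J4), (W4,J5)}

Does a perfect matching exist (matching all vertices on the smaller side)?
Yes, perfect matching exists (size 4)

Perfect matching: {(W1,J2), (W2,J1), (W3,J3), (W4,J4)}
All 4 vertices on the smaller side are matched.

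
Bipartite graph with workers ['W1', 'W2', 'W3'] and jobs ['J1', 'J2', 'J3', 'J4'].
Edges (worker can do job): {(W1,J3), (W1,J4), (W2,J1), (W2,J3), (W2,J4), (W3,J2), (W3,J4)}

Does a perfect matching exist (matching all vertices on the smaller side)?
Yes, perfect matching exists (size 3)

Perfect matching: {(W1,J3), (W2,J4), (W3,J2)}
All 3 vertices on the smaller side are matched.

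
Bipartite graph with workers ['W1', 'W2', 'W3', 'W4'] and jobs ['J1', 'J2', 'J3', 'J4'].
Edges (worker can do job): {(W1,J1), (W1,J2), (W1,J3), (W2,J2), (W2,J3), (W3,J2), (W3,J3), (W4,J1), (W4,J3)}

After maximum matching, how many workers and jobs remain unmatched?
Unmatched: 1 workers, 1 jobs

Maximum matching size: 3
Workers: 4 total, 3 matched, 1 unmatched
Jobs: 4 total, 3 matched, 1 unmatched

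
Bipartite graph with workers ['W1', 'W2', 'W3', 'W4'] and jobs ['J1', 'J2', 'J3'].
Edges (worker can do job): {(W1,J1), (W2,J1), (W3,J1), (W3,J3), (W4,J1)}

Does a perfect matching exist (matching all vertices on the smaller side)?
No, maximum matching has size 2 < 3

Maximum matching has size 2, need 3 for perfect matching.
Unmatched workers: ['W1', 'W2']
Unmatched jobs: ['J2']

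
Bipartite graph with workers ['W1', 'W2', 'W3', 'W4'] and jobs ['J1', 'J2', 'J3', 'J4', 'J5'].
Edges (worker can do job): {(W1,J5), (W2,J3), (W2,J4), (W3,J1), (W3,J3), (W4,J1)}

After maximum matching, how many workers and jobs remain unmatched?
Unmatched: 0 workers, 1 jobs

Maximum matching size: 4
Workers: 4 total, 4 matched, 0 unmatched
Jobs: 5 total, 4 matched, 1 unmatched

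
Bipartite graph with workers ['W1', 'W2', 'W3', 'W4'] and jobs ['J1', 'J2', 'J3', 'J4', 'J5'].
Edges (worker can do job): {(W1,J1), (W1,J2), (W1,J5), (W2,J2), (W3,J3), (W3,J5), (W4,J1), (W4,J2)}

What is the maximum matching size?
Maximum matching size = 4

Maximum matching: {(W1,J5), (W2,J2), (W3,J3), (W4,J1)}
Size: 4

This assigns 4 workers to 4 distinct jobs.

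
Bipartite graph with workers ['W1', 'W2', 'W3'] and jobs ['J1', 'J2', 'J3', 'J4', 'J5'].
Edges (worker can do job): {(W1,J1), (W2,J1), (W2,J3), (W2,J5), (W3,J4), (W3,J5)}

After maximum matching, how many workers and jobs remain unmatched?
Unmatched: 0 workers, 2 jobs

Maximum matching size: 3
Workers: 3 total, 3 matched, 0 unmatched
Jobs: 5 total, 3 matched, 2 unmatched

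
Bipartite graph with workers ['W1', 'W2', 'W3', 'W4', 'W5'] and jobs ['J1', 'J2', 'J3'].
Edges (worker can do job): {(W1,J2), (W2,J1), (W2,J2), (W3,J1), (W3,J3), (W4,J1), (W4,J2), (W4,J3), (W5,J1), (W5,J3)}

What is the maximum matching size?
Maximum matching size = 3

Maximum matching: {(W3,J3), (W4,J2), (W5,J1)}
Size: 3

This assigns 3 workers to 3 distinct jobs.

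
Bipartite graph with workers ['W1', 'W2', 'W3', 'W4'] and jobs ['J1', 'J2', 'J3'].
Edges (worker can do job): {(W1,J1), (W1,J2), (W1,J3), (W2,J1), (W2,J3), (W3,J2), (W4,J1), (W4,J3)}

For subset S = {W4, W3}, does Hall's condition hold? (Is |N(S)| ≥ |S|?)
Yes: |N(S)| = 3, |S| = 2

Subset S = {W4, W3}
Neighbors N(S) = {J1, J2, J3}

|N(S)| = 3, |S| = 2
Hall's condition: |N(S)| ≥ |S| is satisfied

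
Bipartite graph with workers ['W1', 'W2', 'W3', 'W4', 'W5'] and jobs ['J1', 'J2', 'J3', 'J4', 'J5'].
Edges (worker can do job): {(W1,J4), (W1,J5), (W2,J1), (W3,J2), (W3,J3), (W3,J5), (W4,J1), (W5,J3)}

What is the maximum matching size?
Maximum matching size = 4

Maximum matching: {(W1,J4), (W3,J2), (W4,J1), (W5,J3)}
Size: 4

This assigns 4 workers to 4 distinct jobs.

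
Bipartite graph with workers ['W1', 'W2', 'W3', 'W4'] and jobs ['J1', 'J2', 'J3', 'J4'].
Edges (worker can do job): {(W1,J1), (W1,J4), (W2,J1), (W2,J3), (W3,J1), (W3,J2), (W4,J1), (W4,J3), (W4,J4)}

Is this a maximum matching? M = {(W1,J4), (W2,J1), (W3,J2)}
No, size 3 is not maximum

Proposed matching has size 3.
Maximum matching size for this graph: 4.

This is NOT maximum - can be improved to size 4.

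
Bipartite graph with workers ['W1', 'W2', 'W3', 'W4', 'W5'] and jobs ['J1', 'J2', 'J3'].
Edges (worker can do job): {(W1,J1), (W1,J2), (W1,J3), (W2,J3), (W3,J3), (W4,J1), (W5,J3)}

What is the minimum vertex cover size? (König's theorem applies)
Minimum vertex cover size = 3

By König's theorem: in bipartite graphs,
min vertex cover = max matching = 3

Maximum matching has size 3, so minimum vertex cover also has size 3.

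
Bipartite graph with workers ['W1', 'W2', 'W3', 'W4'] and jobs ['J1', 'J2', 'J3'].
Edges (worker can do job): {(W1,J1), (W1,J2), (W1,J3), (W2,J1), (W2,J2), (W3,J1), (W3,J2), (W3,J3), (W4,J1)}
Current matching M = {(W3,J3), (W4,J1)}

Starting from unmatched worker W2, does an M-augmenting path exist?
Yes: W2 → J2

An M-augmenting path alternates non-matching / matching edges, starting and ending at unmatched vertices.
Path: W2 → J2
(J2 is unmatched in M, so the path is augmenting.)
Flipping edges along this path would increase |M| from 2 to 3.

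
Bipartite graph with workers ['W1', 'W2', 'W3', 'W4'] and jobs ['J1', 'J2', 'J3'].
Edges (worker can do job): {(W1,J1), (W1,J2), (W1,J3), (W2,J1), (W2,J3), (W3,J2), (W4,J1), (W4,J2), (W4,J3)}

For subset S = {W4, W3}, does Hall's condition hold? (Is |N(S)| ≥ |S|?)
Yes: |N(S)| = 3, |S| = 2

Subset S = {W4, W3}
Neighbors N(S) = {J1, J2, J3}

|N(S)| = 3, |S| = 2
Hall's condition: |N(S)| ≥ |S| is satisfied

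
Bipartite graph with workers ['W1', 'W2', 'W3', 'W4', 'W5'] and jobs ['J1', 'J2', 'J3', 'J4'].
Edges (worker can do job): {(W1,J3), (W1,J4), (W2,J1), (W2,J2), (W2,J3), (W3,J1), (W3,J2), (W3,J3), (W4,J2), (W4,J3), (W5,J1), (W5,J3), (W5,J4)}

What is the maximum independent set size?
Maximum independent set = 5

By König's theorem:
- Min vertex cover = Max matching = 4
- Max independent set = Total vertices - Min vertex cover
- Max independent set = 9 - 4 = 5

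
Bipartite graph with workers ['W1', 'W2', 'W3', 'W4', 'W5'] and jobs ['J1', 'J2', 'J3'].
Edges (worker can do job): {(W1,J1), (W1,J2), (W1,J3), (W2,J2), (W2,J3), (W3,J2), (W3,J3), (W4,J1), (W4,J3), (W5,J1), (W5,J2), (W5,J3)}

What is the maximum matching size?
Maximum matching size = 3

Maximum matching: {(W1,J2), (W3,J3), (W5,J1)}
Size: 3

This assigns 3 workers to 3 distinct jobs.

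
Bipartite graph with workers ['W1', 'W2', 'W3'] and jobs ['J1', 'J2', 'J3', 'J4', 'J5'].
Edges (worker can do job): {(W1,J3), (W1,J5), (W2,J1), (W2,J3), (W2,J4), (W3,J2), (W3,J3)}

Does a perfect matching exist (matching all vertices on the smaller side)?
Yes, perfect matching exists (size 3)

Perfect matching: {(W1,J5), (W2,J1), (W3,J3)}
All 3 vertices on the smaller side are matched.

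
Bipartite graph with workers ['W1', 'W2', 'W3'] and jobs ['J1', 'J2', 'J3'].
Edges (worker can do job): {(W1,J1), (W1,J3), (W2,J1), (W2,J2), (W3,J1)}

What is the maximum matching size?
Maximum matching size = 3

Maximum matching: {(W1,J3), (W2,J2), (W3,J1)}
Size: 3

This assigns 3 workers to 3 distinct jobs.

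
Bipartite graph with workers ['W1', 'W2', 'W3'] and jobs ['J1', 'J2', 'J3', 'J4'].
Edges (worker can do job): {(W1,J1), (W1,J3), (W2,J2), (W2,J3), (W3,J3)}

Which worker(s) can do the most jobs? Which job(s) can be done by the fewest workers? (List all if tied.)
Most versatile: W1, W2 (2 jobs); Least covered: J4 (0 workers)

Worker degrees (jobs they can do): W1:2, W2:2, W3:1
Job degrees (workers who can do it): J1:1, J2:1, J3:3, J4:0

Maximum worker degree is 2, achieved by: W1, W2
Minimum job degree is 0, achieved by: J4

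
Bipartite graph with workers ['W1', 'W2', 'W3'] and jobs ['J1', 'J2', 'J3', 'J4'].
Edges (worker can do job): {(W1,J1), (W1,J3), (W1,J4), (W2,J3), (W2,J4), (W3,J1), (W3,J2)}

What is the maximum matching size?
Maximum matching size = 3

Maximum matching: {(W1,J1), (W2,J4), (W3,J2)}
Size: 3

This assigns 3 workers to 3 distinct jobs.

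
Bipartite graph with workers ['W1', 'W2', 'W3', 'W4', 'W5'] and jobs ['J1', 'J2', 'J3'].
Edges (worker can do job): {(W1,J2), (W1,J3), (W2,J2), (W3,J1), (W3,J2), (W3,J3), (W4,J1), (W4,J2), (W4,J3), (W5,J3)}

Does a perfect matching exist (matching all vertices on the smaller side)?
Yes, perfect matching exists (size 3)

Perfect matching: {(W3,J2), (W4,J1), (W5,J3)}
All 3 vertices on the smaller side are matched.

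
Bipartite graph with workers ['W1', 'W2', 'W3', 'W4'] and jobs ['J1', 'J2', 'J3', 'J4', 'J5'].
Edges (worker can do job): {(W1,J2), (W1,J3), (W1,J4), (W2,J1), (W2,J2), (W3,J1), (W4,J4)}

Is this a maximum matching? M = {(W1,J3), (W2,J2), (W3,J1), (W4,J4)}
Yes, size 4 is maximum

Proposed matching has size 4.
Maximum matching size for this graph: 4.

This is a maximum matching.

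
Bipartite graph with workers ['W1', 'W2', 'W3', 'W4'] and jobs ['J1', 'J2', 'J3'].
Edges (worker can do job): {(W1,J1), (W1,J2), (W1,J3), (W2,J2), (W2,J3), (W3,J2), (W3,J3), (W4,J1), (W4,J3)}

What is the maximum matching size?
Maximum matching size = 3

Maximum matching: {(W1,J3), (W3,J2), (W4,J1)}
Size: 3

This assigns 3 workers to 3 distinct jobs.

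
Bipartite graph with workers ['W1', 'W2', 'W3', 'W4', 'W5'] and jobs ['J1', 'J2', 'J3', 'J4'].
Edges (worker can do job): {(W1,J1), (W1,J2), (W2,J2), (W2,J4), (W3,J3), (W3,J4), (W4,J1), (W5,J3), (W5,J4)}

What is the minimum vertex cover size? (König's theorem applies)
Minimum vertex cover size = 4

By König's theorem: in bipartite graphs,
min vertex cover = max matching = 4

Maximum matching has size 4, so minimum vertex cover also has size 4.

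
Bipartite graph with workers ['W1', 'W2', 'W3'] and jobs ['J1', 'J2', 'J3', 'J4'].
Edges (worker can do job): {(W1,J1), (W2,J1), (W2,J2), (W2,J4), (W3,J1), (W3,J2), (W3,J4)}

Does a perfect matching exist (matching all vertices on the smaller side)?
Yes, perfect matching exists (size 3)

Perfect matching: {(W1,J1), (W2,J2), (W3,J4)}
All 3 vertices on the smaller side are matched.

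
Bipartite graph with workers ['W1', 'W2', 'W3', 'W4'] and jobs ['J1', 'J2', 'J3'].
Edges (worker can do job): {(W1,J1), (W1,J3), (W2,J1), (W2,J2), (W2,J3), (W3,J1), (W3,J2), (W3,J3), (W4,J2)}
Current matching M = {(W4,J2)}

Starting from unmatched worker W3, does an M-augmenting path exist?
Yes: W3 → J3

An M-augmenting path alternates non-matching / matching edges, starting and ending at unmatched vertices.
Path: W3 → J3
(J3 is unmatched in M, so the path is augmenting.)
Flipping edges along this path would increase |M| from 1 to 2.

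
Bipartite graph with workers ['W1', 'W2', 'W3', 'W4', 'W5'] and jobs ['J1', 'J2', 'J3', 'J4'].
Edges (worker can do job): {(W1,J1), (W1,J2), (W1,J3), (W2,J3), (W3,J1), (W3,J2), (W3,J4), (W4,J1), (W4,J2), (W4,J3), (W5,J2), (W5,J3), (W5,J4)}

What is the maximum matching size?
Maximum matching size = 4

Maximum matching: {(W1,J3), (W3,J1), (W4,J2), (W5,J4)}
Size: 4

This assigns 4 workers to 4 distinct jobs.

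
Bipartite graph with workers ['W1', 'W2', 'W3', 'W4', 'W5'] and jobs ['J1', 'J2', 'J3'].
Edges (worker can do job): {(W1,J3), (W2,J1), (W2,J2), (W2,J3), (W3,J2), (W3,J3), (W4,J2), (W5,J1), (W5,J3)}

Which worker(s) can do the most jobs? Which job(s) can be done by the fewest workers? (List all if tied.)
Most versatile: W2 (3 jobs); Least covered: J1 (2 workers)

Worker degrees (jobs they can do): W1:1, W2:3, W3:2, W4:1, W5:2
Job degrees (workers who can do it): J1:2, J2:3, J3:4

Maximum worker degree is 3, achieved by: W2
Minimum job degree is 2, achieved by: J1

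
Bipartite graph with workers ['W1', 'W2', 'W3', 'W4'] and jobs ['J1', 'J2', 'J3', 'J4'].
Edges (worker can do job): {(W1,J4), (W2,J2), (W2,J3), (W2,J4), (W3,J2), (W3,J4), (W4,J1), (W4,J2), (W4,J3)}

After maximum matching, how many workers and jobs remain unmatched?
Unmatched: 0 workers, 0 jobs

Maximum matching size: 4
Workers: 4 total, 4 matched, 0 unmatched
Jobs: 4 total, 4 matched, 0 unmatched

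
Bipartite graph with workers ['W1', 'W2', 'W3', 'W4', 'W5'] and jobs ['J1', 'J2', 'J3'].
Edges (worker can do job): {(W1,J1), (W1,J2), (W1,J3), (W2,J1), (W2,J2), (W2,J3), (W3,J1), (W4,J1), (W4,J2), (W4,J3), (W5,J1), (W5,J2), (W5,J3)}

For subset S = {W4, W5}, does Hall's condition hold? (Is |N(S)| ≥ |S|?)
Yes: |N(S)| = 3, |S| = 2

Subset S = {W4, W5}
Neighbors N(S) = {J1, J2, J3}

|N(S)| = 3, |S| = 2
Hall's condition: |N(S)| ≥ |S| is satisfied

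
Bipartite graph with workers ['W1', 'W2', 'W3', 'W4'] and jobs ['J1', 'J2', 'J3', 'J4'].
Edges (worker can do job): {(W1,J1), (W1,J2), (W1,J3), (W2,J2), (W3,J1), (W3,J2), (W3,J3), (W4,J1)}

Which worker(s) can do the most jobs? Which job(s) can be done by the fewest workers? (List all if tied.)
Most versatile: W1, W3 (3 jobs); Least covered: J4 (0 workers)

Worker degrees (jobs they can do): W1:3, W2:1, W3:3, W4:1
Job degrees (workers who can do it): J1:3, J2:3, J3:2, J4:0

Maximum worker degree is 3, achieved by: W1, W3
Minimum job degree is 0, achieved by: J4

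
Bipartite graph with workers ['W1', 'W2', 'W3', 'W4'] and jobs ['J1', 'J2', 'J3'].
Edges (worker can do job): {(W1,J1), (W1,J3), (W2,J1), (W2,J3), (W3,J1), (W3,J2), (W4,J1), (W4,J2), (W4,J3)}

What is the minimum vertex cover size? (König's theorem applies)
Minimum vertex cover size = 3

By König's theorem: in bipartite graphs,
min vertex cover = max matching = 3

Maximum matching has size 3, so minimum vertex cover also has size 3.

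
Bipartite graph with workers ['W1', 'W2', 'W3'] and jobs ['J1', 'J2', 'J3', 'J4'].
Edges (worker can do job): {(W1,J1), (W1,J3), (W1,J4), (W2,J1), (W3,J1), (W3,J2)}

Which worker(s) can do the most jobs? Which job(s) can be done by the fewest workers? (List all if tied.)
Most versatile: W1 (3 jobs); Least covered: J2, J3, J4 (1 workers)

Worker degrees (jobs they can do): W1:3, W2:1, W3:2
Job degrees (workers who can do it): J1:3, J2:1, J3:1, J4:1

Maximum worker degree is 3, achieved by: W1
Minimum job degree is 1, achieved by: J2, J3, J4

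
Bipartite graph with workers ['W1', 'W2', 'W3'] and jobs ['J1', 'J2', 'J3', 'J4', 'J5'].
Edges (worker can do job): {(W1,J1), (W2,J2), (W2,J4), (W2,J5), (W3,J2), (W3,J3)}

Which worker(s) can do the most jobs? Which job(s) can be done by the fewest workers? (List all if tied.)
Most versatile: W2 (3 jobs); Least covered: J1, J3, J4, J5 (1 workers)

Worker degrees (jobs they can do): W1:1, W2:3, W3:2
Job degrees (workers who can do it): J1:1, J2:2, J3:1, J4:1, J5:1

Maximum worker degree is 3, achieved by: W2
Minimum job degree is 1, achieved by: J1, J3, J4, J5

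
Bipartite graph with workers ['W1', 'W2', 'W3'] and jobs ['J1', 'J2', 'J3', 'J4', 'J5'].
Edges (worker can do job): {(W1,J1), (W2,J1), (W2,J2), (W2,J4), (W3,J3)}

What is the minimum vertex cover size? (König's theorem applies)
Minimum vertex cover size = 3

By König's theorem: in bipartite graphs,
min vertex cover = max matching = 3

Maximum matching has size 3, so minimum vertex cover also has size 3.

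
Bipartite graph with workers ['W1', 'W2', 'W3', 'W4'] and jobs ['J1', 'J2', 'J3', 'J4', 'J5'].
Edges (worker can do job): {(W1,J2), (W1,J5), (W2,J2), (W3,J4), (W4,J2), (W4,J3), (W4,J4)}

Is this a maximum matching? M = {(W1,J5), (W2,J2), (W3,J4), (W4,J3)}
Yes, size 4 is maximum

Proposed matching has size 4.
Maximum matching size for this graph: 4.

This is a maximum matching.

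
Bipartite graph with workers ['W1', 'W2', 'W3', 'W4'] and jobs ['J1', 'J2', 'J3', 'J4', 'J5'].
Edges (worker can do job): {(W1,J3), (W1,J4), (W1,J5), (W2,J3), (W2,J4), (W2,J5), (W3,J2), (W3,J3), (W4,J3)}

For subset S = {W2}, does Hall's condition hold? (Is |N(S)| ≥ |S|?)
Yes: |N(S)| = 3, |S| = 1

Subset S = {W2}
Neighbors N(S) = {J3, J4, J5}

|N(S)| = 3, |S| = 1
Hall's condition: |N(S)| ≥ |S| is satisfied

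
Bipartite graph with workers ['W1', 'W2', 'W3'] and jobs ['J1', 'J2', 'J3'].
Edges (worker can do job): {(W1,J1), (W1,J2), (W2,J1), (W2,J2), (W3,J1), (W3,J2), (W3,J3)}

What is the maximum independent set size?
Maximum independent set = 3

By König's theorem:
- Min vertex cover = Max matching = 3
- Max independent set = Total vertices - Min vertex cover
- Max independent set = 6 - 3 = 3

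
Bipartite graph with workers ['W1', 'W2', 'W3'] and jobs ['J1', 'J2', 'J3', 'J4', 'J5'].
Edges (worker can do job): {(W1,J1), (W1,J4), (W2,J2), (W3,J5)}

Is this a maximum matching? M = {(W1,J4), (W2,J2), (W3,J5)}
Yes, size 3 is maximum

Proposed matching has size 3.
Maximum matching size for this graph: 3.

This is a maximum matching.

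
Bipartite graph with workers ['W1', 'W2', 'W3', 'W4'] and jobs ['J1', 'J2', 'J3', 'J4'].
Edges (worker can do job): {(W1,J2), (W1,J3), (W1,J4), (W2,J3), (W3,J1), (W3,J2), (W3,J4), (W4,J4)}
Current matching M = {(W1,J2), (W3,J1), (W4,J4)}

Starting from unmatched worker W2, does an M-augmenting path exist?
Yes: W2 → J3

An M-augmenting path alternates non-matching / matching edges, starting and ending at unmatched vertices.
Path: W2 → J3
(J3 is unmatched in M, so the path is augmenting.)
Flipping edges along this path would increase |M| from 3 to 4.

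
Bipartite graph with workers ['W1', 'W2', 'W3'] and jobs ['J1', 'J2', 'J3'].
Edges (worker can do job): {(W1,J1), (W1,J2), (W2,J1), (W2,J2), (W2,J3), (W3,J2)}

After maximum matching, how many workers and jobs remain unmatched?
Unmatched: 0 workers, 0 jobs

Maximum matching size: 3
Workers: 3 total, 3 matched, 0 unmatched
Jobs: 3 total, 3 matched, 0 unmatched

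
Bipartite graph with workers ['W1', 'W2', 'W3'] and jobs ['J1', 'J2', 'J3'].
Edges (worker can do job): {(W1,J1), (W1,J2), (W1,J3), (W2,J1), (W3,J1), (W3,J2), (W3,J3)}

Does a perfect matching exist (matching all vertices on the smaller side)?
Yes, perfect matching exists (size 3)

Perfect matching: {(W1,J3), (W2,J1), (W3,J2)}
All 3 vertices on the smaller side are matched.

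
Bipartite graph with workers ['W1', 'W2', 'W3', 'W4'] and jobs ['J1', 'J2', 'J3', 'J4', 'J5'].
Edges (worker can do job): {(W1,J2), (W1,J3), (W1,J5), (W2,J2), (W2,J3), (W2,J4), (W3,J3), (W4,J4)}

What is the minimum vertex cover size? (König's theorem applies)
Minimum vertex cover size = 4

By König's theorem: in bipartite graphs,
min vertex cover = max matching = 4

Maximum matching has size 4, so minimum vertex cover also has size 4.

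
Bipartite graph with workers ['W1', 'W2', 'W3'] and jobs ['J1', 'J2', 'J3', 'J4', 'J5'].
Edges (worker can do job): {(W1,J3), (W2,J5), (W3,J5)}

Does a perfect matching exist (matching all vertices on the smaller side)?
No, maximum matching has size 2 < 3

Maximum matching has size 2, need 3 for perfect matching.
Unmatched workers: ['W2']
Unmatched jobs: ['J2', 'J4', 'J1']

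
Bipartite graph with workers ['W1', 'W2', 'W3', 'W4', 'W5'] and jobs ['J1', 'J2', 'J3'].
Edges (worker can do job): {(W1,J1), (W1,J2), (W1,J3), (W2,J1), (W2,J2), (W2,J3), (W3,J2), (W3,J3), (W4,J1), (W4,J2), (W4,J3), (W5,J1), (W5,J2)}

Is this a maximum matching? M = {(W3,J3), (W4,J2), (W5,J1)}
Yes, size 3 is maximum

Proposed matching has size 3.
Maximum matching size for this graph: 3.

This is a maximum matching.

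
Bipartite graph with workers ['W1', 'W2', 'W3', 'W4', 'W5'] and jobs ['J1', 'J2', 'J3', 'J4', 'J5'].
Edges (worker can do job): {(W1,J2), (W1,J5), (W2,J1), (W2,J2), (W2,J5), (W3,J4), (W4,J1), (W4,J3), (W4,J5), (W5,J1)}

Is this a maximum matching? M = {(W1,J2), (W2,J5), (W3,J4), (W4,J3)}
No, size 4 is not maximum

Proposed matching has size 4.
Maximum matching size for this graph: 5.

This is NOT maximum - can be improved to size 5.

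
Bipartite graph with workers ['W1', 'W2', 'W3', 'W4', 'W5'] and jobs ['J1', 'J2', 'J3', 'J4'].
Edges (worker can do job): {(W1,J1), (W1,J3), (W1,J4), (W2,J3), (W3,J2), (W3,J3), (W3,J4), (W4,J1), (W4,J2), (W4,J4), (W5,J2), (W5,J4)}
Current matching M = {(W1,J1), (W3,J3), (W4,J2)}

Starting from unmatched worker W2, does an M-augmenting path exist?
Yes: W2 → J3 → W3 → J4

An M-augmenting path alternates non-matching / matching edges, starting and ending at unmatched vertices.
Path: W2 → J3 → W3 → J4
(J4 is unmatched in M, so the path is augmenting.)
Flipping edges along this path would increase |M| from 3 to 4.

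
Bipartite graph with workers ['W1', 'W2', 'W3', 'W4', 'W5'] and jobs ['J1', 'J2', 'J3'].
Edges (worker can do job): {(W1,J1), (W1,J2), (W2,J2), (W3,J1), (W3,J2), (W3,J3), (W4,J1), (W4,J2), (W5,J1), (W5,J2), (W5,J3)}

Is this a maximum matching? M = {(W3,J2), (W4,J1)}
No, size 2 is not maximum

Proposed matching has size 2.
Maximum matching size for this graph: 3.

This is NOT maximum - can be improved to size 3.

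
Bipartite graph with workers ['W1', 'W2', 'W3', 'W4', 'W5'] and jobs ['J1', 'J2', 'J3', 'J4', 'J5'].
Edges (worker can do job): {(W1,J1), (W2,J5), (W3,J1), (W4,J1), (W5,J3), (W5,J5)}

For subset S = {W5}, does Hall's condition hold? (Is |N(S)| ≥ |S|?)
Yes: |N(S)| = 2, |S| = 1

Subset S = {W5}
Neighbors N(S) = {J3, J5}

|N(S)| = 2, |S| = 1
Hall's condition: |N(S)| ≥ |S| is satisfied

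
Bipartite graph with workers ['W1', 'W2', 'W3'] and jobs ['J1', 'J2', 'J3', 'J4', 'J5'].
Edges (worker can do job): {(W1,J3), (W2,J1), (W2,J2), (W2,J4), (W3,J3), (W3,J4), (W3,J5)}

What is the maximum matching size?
Maximum matching size = 3

Maximum matching: {(W1,J3), (W2,J4), (W3,J5)}
Size: 3

This assigns 3 workers to 3 distinct jobs.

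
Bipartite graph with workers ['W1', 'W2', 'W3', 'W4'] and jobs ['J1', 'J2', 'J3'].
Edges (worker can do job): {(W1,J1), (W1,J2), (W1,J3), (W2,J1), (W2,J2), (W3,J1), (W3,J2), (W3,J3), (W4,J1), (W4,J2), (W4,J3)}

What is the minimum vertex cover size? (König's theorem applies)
Minimum vertex cover size = 3

By König's theorem: in bipartite graphs,
min vertex cover = max matching = 3

Maximum matching has size 3, so minimum vertex cover also has size 3.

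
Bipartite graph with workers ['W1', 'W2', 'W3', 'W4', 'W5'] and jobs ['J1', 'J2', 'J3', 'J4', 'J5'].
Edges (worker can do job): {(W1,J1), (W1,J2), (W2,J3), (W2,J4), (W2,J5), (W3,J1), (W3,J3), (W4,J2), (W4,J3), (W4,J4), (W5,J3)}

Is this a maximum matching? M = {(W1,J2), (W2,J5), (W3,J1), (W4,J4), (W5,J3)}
Yes, size 5 is maximum

Proposed matching has size 5.
Maximum matching size for this graph: 5.

This is a maximum matching.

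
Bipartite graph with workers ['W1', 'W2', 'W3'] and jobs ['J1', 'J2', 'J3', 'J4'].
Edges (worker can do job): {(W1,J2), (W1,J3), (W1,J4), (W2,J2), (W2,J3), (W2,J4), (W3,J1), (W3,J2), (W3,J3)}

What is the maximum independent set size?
Maximum independent set = 4

By König's theorem:
- Min vertex cover = Max matching = 3
- Max independent set = Total vertices - Min vertex cover
- Max independent set = 7 - 3 = 4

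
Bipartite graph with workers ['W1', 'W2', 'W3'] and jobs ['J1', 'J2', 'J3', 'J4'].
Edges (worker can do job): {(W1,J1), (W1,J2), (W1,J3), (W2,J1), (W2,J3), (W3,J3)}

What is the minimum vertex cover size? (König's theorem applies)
Minimum vertex cover size = 3

By König's theorem: in bipartite graphs,
min vertex cover = max matching = 3

Maximum matching has size 3, so minimum vertex cover also has size 3.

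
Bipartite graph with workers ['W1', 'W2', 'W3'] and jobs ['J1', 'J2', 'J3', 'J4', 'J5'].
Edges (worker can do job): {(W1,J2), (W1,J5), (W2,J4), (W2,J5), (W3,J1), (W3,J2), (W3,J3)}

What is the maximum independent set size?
Maximum independent set = 5

By König's theorem:
- Min vertex cover = Max matching = 3
- Max independent set = Total vertices - Min vertex cover
- Max independent set = 8 - 3 = 5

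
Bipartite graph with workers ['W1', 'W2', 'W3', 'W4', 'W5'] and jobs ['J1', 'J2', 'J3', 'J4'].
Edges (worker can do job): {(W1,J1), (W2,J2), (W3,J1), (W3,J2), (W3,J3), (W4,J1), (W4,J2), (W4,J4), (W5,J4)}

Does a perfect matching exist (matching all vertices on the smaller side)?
Yes, perfect matching exists (size 4)

Perfect matching: {(W1,J1), (W3,J3), (W4,J2), (W5,J4)}
All 4 vertices on the smaller side are matched.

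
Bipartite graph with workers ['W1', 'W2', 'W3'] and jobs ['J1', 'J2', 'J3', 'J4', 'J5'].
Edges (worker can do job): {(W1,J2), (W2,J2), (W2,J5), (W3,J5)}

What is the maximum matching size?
Maximum matching size = 2

Maximum matching: {(W1,J2), (W3,J5)}
Size: 2

This assigns 2 workers to 2 distinct jobs.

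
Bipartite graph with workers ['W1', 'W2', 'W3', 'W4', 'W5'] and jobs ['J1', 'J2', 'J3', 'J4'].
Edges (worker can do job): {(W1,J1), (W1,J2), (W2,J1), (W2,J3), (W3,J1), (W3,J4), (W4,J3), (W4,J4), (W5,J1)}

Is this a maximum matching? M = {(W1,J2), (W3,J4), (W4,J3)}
No, size 3 is not maximum

Proposed matching has size 3.
Maximum matching size for this graph: 4.

This is NOT maximum - can be improved to size 4.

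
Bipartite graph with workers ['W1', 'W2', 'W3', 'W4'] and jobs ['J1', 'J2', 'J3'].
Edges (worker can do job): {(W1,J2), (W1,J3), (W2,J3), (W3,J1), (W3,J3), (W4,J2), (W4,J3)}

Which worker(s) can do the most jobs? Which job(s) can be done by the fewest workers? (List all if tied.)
Most versatile: W1, W3, W4 (2 jobs); Least covered: J1 (1 workers)

Worker degrees (jobs they can do): W1:2, W2:1, W3:2, W4:2
Job degrees (workers who can do it): J1:1, J2:2, J3:4

Maximum worker degree is 2, achieved by: W1, W3, W4
Minimum job degree is 1, achieved by: J1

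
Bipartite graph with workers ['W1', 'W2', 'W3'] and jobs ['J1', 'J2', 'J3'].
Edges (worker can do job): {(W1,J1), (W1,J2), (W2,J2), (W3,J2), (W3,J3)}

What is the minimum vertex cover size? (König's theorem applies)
Minimum vertex cover size = 3

By König's theorem: in bipartite graphs,
min vertex cover = max matching = 3

Maximum matching has size 3, so minimum vertex cover also has size 3.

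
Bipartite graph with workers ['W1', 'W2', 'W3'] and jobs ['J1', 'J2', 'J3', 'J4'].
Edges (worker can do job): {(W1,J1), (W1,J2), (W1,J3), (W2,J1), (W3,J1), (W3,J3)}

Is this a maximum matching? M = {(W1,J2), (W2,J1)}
No, size 2 is not maximum

Proposed matching has size 2.
Maximum matching size for this graph: 3.

This is NOT maximum - can be improved to size 3.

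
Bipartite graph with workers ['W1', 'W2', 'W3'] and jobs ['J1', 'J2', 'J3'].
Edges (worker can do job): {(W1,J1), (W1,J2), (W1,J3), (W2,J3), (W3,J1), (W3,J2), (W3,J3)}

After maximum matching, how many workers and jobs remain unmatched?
Unmatched: 0 workers, 0 jobs

Maximum matching size: 3
Workers: 3 total, 3 matched, 0 unmatched
Jobs: 3 total, 3 matched, 0 unmatched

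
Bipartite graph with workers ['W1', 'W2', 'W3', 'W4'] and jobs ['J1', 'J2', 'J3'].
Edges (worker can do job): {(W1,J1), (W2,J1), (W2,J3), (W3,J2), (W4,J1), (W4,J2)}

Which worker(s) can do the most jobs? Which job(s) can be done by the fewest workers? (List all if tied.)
Most versatile: W2, W4 (2 jobs); Least covered: J3 (1 workers)

Worker degrees (jobs they can do): W1:1, W2:2, W3:1, W4:2
Job degrees (workers who can do it): J1:3, J2:2, J3:1

Maximum worker degree is 2, achieved by: W2, W4
Minimum job degree is 1, achieved by: J3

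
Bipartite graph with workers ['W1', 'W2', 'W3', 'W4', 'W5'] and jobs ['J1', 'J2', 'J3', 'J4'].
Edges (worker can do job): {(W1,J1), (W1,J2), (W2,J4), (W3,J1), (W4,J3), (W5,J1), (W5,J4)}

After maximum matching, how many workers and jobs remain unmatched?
Unmatched: 1 workers, 0 jobs

Maximum matching size: 4
Workers: 5 total, 4 matched, 1 unmatched
Jobs: 4 total, 4 matched, 0 unmatched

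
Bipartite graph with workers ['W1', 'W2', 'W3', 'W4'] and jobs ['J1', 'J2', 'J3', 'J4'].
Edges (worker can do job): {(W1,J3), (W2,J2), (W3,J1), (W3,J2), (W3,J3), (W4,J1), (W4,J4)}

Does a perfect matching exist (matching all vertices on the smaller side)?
Yes, perfect matching exists (size 4)

Perfect matching: {(W1,J3), (W2,J2), (W3,J1), (W4,J4)}
All 4 vertices on the smaller side are matched.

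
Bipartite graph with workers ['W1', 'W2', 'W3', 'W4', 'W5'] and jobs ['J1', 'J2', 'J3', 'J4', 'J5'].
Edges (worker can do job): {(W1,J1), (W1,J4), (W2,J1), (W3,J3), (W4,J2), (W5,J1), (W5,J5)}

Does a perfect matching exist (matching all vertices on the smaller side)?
Yes, perfect matching exists (size 5)

Perfect matching: {(W1,J4), (W2,J1), (W3,J3), (W4,J2), (W5,J5)}
All 5 vertices on the smaller side are matched.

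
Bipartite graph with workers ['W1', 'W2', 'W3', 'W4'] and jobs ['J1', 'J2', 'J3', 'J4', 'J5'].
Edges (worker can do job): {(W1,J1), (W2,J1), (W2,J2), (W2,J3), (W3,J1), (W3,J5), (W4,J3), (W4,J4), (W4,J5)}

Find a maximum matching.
Matching: {(W1,J1), (W2,J2), (W3,J5), (W4,J3)}

Maximum matching (size 4):
  W1 → J1
  W2 → J2
  W3 → J5
  W4 → J3

Each worker is assigned to at most one job, and each job to at most one worker.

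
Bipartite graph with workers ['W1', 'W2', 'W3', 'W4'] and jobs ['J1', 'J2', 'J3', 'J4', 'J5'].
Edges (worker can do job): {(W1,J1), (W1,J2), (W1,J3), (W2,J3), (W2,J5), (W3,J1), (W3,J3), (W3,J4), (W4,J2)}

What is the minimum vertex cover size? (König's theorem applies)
Minimum vertex cover size = 4

By König's theorem: in bipartite graphs,
min vertex cover = max matching = 4

Maximum matching has size 4, so minimum vertex cover also has size 4.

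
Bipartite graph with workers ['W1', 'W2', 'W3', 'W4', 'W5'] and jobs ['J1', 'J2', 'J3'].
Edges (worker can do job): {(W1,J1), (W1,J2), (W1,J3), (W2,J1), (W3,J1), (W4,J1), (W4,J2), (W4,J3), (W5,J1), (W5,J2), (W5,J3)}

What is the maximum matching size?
Maximum matching size = 3

Maximum matching: {(W3,J1), (W4,J3), (W5,J2)}
Size: 3

This assigns 3 workers to 3 distinct jobs.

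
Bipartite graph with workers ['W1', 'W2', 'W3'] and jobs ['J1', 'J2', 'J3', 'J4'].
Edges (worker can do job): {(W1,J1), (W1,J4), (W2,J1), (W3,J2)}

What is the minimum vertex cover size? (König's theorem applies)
Minimum vertex cover size = 3

By König's theorem: in bipartite graphs,
min vertex cover = max matching = 3

Maximum matching has size 3, so minimum vertex cover also has size 3.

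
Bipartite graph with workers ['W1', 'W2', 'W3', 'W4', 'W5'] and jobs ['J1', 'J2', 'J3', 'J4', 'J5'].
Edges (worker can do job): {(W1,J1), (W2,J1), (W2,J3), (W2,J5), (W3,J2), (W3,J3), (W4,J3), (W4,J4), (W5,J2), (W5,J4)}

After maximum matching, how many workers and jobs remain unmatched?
Unmatched: 0 workers, 0 jobs

Maximum matching size: 5
Workers: 5 total, 5 matched, 0 unmatched
Jobs: 5 total, 5 matched, 0 unmatched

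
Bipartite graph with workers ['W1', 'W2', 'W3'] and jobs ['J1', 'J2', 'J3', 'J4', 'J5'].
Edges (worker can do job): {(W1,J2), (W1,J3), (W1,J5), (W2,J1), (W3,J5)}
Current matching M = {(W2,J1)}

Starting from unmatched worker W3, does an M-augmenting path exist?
Yes: W3 → J5

An M-augmenting path alternates non-matching / matching edges, starting and ending at unmatched vertices.
Path: W3 → J5
(J5 is unmatched in M, so the path is augmenting.)
Flipping edges along this path would increase |M| from 1 to 2.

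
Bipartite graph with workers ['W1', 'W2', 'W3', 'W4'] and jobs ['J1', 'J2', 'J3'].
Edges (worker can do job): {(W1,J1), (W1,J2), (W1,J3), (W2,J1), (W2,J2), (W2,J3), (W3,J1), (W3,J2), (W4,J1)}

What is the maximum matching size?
Maximum matching size = 3

Maximum matching: {(W1,J3), (W3,J2), (W4,J1)}
Size: 3

This assigns 3 workers to 3 distinct jobs.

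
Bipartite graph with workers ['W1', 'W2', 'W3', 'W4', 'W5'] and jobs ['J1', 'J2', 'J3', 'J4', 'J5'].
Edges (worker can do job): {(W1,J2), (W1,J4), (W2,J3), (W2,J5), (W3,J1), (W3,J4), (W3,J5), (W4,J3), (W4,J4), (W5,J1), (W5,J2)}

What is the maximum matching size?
Maximum matching size = 5

Maximum matching: {(W1,J2), (W2,J5), (W3,J4), (W4,J3), (W5,J1)}
Size: 5

This assigns 5 workers to 5 distinct jobs.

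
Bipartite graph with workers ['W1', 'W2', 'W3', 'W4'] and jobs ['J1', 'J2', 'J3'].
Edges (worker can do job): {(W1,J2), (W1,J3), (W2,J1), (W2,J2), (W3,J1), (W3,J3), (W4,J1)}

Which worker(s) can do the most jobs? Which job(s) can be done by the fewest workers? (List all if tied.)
Most versatile: W1, W2, W3 (2 jobs); Least covered: J2, J3 (2 workers)

Worker degrees (jobs they can do): W1:2, W2:2, W3:2, W4:1
Job degrees (workers who can do it): J1:3, J2:2, J3:2

Maximum worker degree is 2, achieved by: W1, W2, W3
Minimum job degree is 2, achieved by: J2, J3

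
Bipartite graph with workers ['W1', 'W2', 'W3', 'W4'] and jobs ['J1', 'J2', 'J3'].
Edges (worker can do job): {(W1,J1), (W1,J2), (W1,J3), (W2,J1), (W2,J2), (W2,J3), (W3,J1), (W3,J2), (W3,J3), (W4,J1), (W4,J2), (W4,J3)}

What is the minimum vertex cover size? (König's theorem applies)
Minimum vertex cover size = 3

By König's theorem: in bipartite graphs,
min vertex cover = max matching = 3

Maximum matching has size 3, so minimum vertex cover also has size 3.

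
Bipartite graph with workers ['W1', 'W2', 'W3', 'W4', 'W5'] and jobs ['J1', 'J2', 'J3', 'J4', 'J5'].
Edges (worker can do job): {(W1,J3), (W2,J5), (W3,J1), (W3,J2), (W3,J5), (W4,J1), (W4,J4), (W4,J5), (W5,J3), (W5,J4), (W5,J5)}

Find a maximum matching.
Matching: {(W1,J3), (W2,J5), (W3,J2), (W4,J1), (W5,J4)}

Maximum matching (size 5):
  W1 → J3
  W2 → J5
  W3 → J2
  W4 → J1
  W5 → J4

Each worker is assigned to at most one job, and each job to at most one worker.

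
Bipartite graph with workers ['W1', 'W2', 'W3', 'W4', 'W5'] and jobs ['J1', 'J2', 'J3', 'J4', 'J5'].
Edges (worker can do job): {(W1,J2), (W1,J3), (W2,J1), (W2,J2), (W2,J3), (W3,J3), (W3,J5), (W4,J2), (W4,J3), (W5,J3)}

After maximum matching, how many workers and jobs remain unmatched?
Unmatched: 1 workers, 1 jobs

Maximum matching size: 4
Workers: 5 total, 4 matched, 1 unmatched
Jobs: 5 total, 4 matched, 1 unmatched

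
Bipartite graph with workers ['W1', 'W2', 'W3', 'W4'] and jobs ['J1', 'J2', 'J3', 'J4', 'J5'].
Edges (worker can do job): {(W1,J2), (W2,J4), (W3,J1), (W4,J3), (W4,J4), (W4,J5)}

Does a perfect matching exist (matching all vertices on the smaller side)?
Yes, perfect matching exists (size 4)

Perfect matching: {(W1,J2), (W2,J4), (W3,J1), (W4,J3)}
All 4 vertices on the smaller side are matched.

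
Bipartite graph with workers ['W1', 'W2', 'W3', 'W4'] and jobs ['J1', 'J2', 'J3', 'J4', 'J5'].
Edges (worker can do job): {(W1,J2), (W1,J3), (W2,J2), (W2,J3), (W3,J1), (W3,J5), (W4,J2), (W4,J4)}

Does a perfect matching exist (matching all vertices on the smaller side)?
Yes, perfect matching exists (size 4)

Perfect matching: {(W1,J3), (W2,J2), (W3,J1), (W4,J4)}
All 4 vertices on the smaller side are matched.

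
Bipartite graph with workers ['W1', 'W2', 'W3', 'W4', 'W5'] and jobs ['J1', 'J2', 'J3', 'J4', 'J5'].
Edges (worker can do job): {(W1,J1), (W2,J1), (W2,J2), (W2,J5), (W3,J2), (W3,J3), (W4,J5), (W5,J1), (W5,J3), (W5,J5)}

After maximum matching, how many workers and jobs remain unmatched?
Unmatched: 1 workers, 1 jobs

Maximum matching size: 4
Workers: 5 total, 4 matched, 1 unmatched
Jobs: 5 total, 4 matched, 1 unmatched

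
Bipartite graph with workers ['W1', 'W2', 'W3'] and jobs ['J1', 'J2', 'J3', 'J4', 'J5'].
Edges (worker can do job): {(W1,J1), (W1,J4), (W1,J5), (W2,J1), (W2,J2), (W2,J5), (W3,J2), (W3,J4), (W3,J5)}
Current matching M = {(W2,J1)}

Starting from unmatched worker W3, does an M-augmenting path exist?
Yes: W3 → J2

An M-augmenting path alternates non-matching / matching edges, starting and ending at unmatched vertices.
Path: W3 → J2
(J2 is unmatched in M, so the path is augmenting.)
Flipping edges along this path would increase |M| from 1 to 2.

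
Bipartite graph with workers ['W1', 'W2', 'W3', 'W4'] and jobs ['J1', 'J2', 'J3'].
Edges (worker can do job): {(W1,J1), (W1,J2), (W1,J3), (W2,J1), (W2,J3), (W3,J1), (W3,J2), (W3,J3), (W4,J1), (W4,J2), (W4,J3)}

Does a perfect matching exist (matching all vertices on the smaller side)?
Yes, perfect matching exists (size 3)

Perfect matching: {(W1,J3), (W3,J1), (W4,J2)}
All 3 vertices on the smaller side are matched.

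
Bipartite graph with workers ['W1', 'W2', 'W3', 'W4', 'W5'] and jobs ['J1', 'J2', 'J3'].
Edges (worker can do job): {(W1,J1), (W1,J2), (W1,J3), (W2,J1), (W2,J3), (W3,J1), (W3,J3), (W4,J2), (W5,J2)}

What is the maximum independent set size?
Maximum independent set = 5

By König's theorem:
- Min vertex cover = Max matching = 3
- Max independent set = Total vertices - Min vertex cover
- Max independent set = 8 - 3 = 5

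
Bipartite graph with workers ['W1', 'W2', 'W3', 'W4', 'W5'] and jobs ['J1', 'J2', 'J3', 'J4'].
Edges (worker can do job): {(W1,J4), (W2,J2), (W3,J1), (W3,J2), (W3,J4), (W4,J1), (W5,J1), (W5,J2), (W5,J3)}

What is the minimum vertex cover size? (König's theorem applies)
Minimum vertex cover size = 4

By König's theorem: in bipartite graphs,
min vertex cover = max matching = 4

Maximum matching has size 4, so minimum vertex cover also has size 4.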